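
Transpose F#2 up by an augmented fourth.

B#2

The fourth takes the letter from F up to B.
An augmented fourth spans 6 semitones, so from F#2 the target pitch is B#2.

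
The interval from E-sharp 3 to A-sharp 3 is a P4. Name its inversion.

perfect 5th

The rule of nine gives the new number: 9 − 4 = 5, so a fourth becomes a fifth.
And perfect stays perfect under inversion, so we get a perfect fifth.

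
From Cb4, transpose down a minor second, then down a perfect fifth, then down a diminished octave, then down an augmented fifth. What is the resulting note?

A minor second down from Cb4 is Bb3.
Bb3 down a perfect fifth → Eb3 (7 semitones).
Down a diminished octave from Eb3: E2 (11 semitones down).
E2 down an augmented fifth → Ab1 (8 semitones).

Ab1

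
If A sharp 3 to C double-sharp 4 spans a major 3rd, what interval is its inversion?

m6

Inverted interval numbers add to nine, so a third pairs with a sixth (3 + 6 = 9).
Quality inverts too: major becomes minor. That makes the inversion a minor sixth.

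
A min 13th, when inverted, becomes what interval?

major 3rd

First reduce the compound minor thirteenth to its simple form, a minor sixth.
Inverted interval numbers add to nine, so a sixth pairs with a third (6 + 3 = 9).
Quality inverts too: minor becomes major. That makes the inversion a major third.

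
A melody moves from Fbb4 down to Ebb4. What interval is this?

m2

Descending from Fbb4 to Ebb4 is the same interval as ascending Ebb4 to Fbb4.
E to F spans two letter names (E-F) — that makes it a second of some quality.
A major second would be 2 semitones, but Ebb4 to Fbb4 is 1 — one semitone narrower, making it a minor second.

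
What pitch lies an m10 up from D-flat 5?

The tenth's letter: D up three letter names plus an octave → F.
A minor tenth spans 15 semitones, so from Db5 the target pitch is Fb6.

F-flat 6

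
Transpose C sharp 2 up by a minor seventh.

Seven letter names up from C: B.
A minor seventh is 10 semitones; 10 semitones up from C#2 gives B2.

B 2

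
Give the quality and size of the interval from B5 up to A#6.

major seventh

B to A spans seven letter names (B-C-D-E-F-G-A), so the interval is some kind of seventh.
Counting semitones, B5→A#6 is 11, which is the major seventh.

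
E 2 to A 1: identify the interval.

perfect fifth

Descending from E2 to A1 is the same interval as ascending A1 to E2.
A to E spans five letter names (A-B-C-D-E): a fifth.
A1 to E2 is 7 semitones, matching the perfect fifth exactly, so the quality is perfect.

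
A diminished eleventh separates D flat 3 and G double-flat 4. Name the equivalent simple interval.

Take out an octave (7 from the number): 11 − 7 = 4.
Quality carries through unchanged, so the simple form is a diminished fourth.

diminished 4th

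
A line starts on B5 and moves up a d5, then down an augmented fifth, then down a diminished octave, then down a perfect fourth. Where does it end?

B5 up a diminished fifth → F6 (6 semitones).
F6 down an augmented fifth → Bbb5 (8 semitones).
Down a diminished octave from Bbb5: Bb4 (11 semitones down).
Down a perfect fourth from Bb4: F4 (5 semitones down).

F4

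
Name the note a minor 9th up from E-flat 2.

F-flat 3

The ninth's letter: E up two letter names plus an octave → F.
A minor ninth spans 13 semitones, so from Eb2 the target pitch is Fb3.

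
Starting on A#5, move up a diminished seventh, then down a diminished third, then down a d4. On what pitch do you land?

A diminished seventh up from A#5 is G6.
Down a diminished third from G6: E#6 (2 semitones down).
A diminished fourth down from E#6 is B##5.

B##5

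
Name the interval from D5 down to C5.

Descending from D5 to C5 is the same interval as ascending C5 to D5.
C to D spans two letter names (C-D): a second.
C5 to D5 is 2 semitones, matching the major second exactly, so the quality is major.

major second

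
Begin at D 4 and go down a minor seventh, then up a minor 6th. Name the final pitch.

C 4

A minor seventh down from D4 is E3.
E3 up a minor sixth → C4 (8 semitones).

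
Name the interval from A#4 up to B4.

A to B spans two letter names (A-B), so the interval is some kind of second.
A#4 to B4 is 1 semitone, a half step short of the major second (2), so this is minor.

minor second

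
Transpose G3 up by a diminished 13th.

Ebb5

Six letters up from G (plus an octave) reaches E.
Moving 19 semitones up from G3 (the size of a diminished thirteenth) reaches Ebb5.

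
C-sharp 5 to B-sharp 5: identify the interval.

M7

C to B spans seven letter names (C-D-E-F-G-A-B), so the interval is some kind of seventh.
C#5 to B#5 is 11 semitones, matching the major seventh exactly, so the quality is major.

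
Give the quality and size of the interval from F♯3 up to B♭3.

F to B spans four letter names (F-G-A-B) — that makes it a fourth of some quality.
F#3 to Bb3 spans 4 semitones — one semitone narrower than the perfect fourth (5) — giving a diminished fourth.

diminished fourth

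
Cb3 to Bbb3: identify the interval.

minor seventh

C to B spans seven letter names (C-D-E-F-G-A-B): a seventh.
At 10 semitones, Cb3→Bbb3 falls one short of a major seventh: minor.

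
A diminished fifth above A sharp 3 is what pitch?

The fifth takes the letter from A up to E.
A diminished fifth spans 6 semitones, so from A#3 the target pitch is E4.

E 4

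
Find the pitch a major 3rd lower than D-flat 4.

B-double-flat 3

Three letter names down from D: B.
A major third spans 4 semitones, so from Db4 the target pitch is Bbb3.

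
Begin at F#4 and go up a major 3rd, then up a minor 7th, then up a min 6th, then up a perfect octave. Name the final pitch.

F#4 up a major third → A#4 (4 semitones).
A minor seventh up from A#4 is G#5.
A minor sixth up from G#5 is E6.
Up a perfect octave from E6: E7 (12 semitones up).

E7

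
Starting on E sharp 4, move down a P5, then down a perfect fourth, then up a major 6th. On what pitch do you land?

C double-sharp 4

Down a perfect fifth from E#4: A#3 (7 semitones down).
A perfect fourth down from A#3 is E#3.
A major sixth up from E#3 is C##4.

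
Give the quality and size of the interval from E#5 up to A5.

d4

E to A spans four letter names (E-F-G-A), so the interval is some kind of fourth.
A perfect fourth would be 5 semitones; E#5 to A5 is 4, one semitone narrower, so the interval is diminished.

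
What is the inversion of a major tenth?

minor 6th

First reduce the compound major tenth to its simple form, a major third.
Inverted interval numbers add to nine, so a third pairs with a sixth (3 + 6 = 9).
The quality also flips — major becomes minor — giving a minor sixth.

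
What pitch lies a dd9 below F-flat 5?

Two letters down from F (plus an octave) reaches E.
A doubly diminished ninth is 11 semitones; 11 semitones down from Fb5 gives E#4.

E-sharp 4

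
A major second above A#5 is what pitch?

Counting two letter names up from A lands on B.
Moving 2 semitones up from A#5 (the size of a major second) reaches B#5.

B#5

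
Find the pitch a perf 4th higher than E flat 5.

Four letter names up from E: A.
A perfect fourth is 5 semitones; 5 semitones up from Eb5 gives Ab5.

A flat 5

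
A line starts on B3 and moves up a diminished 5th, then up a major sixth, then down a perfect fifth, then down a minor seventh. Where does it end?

A3

B3 up a diminished fifth → F4 (6 semitones).
Up a major sixth from F4: D5 (9 semitones up).
Down a perfect fifth from D5: G4 (7 semitones down).
G4 down a minor seventh → A3 (10 semitones).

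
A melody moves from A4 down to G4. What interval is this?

major second

Descending from A4 to G4 is the same interval as ascending G4 to A4.
G to A spans two letter names (G-A) — that makes it a second of some quality.
The major second spans 2 semitones, and G4 to A4 is exactly 2 semitones — so this is a major second.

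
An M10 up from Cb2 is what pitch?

Eb3

Three letters up from C (plus an octave) reaches E.
A major tenth spans 16 semitones, so from Cb2 the target pitch is Eb3.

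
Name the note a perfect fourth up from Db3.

The fourth takes the letter from D up to G.
A perfect fourth is 5 semitones; 5 semitones up from Db3 gives Gb3.

Gb3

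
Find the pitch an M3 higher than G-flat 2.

Counting three letter names up from G lands on B.
A major third is 4 semitones; 4 semitones up from Gb2 gives Bb2.

B-flat 2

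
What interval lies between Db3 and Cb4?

D to C spans seven letter names (D-E-F-G-A-B-C), so the interval is some kind of seventh.
At 10 semitones, Db3→Cb4 falls one short of a major seventh: minor.

minor seventh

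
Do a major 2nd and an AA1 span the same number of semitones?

Yes

Both span 2 semitones: a major second and a doubly augmented unison are the same chromatic distance.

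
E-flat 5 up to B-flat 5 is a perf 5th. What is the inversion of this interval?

Inverted interval numbers add to nine, so a fifth pairs with a fourth (5 + 4 = 9).
And perfect stays perfect under inversion, so we get a perfect fourth.

perfect fourth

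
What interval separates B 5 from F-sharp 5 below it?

P4

Descending from B5 to F#5 is the same interval as ascending F#5 to B5.
F to B spans four letter names (F-G-A-B): a fourth.
F#5 to B5 is 5 semitones, matching the perfect fourth exactly, so the quality is perfect.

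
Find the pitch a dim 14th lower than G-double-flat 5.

Counting seven letter names plus an octave down from G lands on A.
Moving 21 semitones down from Gbb5 (the size of a diminished fourteenth) reaches Ab3.

A-flat 3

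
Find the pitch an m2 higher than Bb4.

Counting two letter names up from B lands on C.
A minor second is 1 semitone; 1 semitone up from Bb4 gives Cb5.

Cb5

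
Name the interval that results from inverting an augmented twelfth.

diminished 4th

First reduce the compound augmented twelfth to its simple form, an augmented fifth.
The rule of nine gives the new number: 9 − 5 = 4, so a fifth becomes a fourth.
The quality also flips — augmented becomes diminished — giving a diminished fourth.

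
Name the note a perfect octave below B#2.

B#1

The letter stays B (same as the start), shifted an octave down.
Moving 12 semitones down from B#2 (the size of a perfect octave) reaches B#1.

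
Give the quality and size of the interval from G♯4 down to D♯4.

perfect 4th

Descending from G#4 to D#4 is the same interval as ascending D#4 to G#4.
D to G spans four letter names (D-E-F-G): a fourth.
Counting semitones, D#4→G#4 is 5, which is the perfect fourth.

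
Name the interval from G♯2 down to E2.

major third

Descending from G#2 to E2 is the same interval as ascending E2 to G#2.
E to G spans three letter names (E-F-G), so the interval is some kind of third.
E2 to G#2 is 4 semitones, matching the major third exactly, so the quality is major.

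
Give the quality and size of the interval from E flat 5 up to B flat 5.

P5

E to B spans five letter names (E-F-G-A-B): a fifth.
The perfect fifth spans 7 semitones, and Eb5 to Bb5 is exactly 7 semitones — so this is a perfect fifth.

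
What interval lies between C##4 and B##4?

M7

C to B spans seven letter names (C-D-E-F-G-A-B), so the interval is some kind of seventh.
C##4 to B##4 is 11 semitones, matching the major seventh exactly, so the quality is major.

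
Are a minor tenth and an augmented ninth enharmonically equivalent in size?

A minor tenth = 15 semitones = an augmented ninth; enharmonically equal.

Yes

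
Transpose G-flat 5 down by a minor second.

The second takes the letter from G down to F.
A minor second spans 1 semitone, so from Gb5 the target pitch is F5.

F 5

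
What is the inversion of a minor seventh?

Inverted interval numbers add to nine, so a seventh pairs with a second (7 + 2 = 9).
The quality also flips — minor becomes major — giving a major second.

major 2nd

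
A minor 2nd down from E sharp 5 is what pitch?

D double-sharp 5

Two letter names down from E: D.
A minor second is 1 semitone; 1 semitone down from E#5 gives D##5.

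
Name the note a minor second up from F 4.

Counting two letter names up from F lands on G.
A minor second spans 1 semitone, so from F4 the target pitch is Gb4.

G flat 4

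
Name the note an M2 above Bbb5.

Cb6

Two letter names up from B: C.
A major second spans 2 semitones, so from Bbb5 the target pitch is Cb6.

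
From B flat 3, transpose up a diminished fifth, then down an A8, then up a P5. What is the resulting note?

Bb3 up a diminished fifth → Fb4 (6 semitones).
An augmented octave down from Fb4 is Fbb3.
Fbb3 up a perfect fifth → Cbb4 (7 semitones).

C double-flat 4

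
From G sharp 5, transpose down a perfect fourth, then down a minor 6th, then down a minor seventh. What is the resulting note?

G#5 down a perfect fourth → D#5 (5 semitones).
Down a minor sixth from D#5: F##4 (8 semitones down).
A minor seventh down from F##4 is G##3.

G double-sharp 3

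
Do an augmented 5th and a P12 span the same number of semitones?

No

An augmented fifth is 8 semitones but a perfect twelfth is 19 semitones — different sizes.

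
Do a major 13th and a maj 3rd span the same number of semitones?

21 semitones (major thirteenth) vs 4 semitones (major third): not equal.

No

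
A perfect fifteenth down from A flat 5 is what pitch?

A flat 3

For a fifteenth the letter name doesn't change: still A, two octaves down.
A perfect fifteenth spans 24 semitones, so from Ab5 the target pitch is Ab3.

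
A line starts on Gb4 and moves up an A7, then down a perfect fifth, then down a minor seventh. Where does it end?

C#4

Gb4 up an augmented seventh → F#5 (12 semitones).
A perfect fifth down from F#5 is B4.
A minor seventh down from B4 is C#4.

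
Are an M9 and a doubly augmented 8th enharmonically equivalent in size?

Yes

A major ninth spans 14 semitones, and a doubly augmented octave also spans 14 semitones — they're enharmonic.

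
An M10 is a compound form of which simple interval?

major third

Each octave removed subtracts seven from the number: 10 − 7 = 3.
Quality carries through unchanged, so the simple form is a major third.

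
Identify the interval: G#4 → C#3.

Descending from G#4 to C#3 is the same interval as ascending C#3 to G#4.
C to G spans five letter names (C-D-E-F-G), plus an octave, so the interval is some kind of twelfth.
Counting semitones, C#3→G#4 is 19, which is the perfect twelfth.
(Equivalently, a compound perfect fifth: a perfect fifth plus an octave.)

perfect twelfth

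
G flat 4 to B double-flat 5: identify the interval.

minor tenth

G to B spans three letter names (G-A-B), plus an octave: a tenth.
A major tenth would be 16 semitones, but Gb4 to Bbb5 is 15 — one semitone narrower, making it a minor tenth.
(Equivalently, a compound minor third: a minor third plus an octave.)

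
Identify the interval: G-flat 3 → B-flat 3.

G to B spans three letter names (G-A-B): a third.
Gb3 to Bb3 is 4 semitones, matching the major third exactly, so the quality is major.

major third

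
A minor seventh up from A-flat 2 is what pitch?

G-flat 3

Seven letter names up from A: G.
Moving 10 semitones up from Ab2 (the size of a minor seventh) reaches Gb3.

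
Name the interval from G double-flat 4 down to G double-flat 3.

perfect octave

Descending from Gbb4 to Gbb3 is the same interval as ascending Gbb3 to Gbb4.
G to G is the same letter name, plus an octave, so the interval is some kind of octave.
Counting semitones, Gbb3→Gbb4 is 12, which is the perfect octave.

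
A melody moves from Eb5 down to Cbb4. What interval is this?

Descending from Eb5 to Cbb4 is the same interval as ascending Cbb4 to Eb5.
C to E spans three letter names (C-D-E), plus an octave — that makes it a tenth of some quality.
A major tenth would be 16 semitones; Cbb4 to Eb5 is 17, one semitone wider, so the interval is augmented.
(Equivalently, a compound augmented third: an augmented third plus an octave.)

augmented 10th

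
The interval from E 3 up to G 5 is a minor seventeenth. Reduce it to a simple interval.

minor 3rd

Take out 2 octaves (14 from the number): 17 − 14 = 3.
Quality carries through unchanged, so the simple form is a minor third.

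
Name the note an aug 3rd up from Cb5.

E5

Three letter names up from C: E.
Moving 5 semitones up from Cb5 (the size of an augmented third) reaches E5.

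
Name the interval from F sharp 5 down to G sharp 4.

m7

Descending from F#5 to G#4 is the same interval as ascending G#4 to F#5.
G to F spans seven letter names (G-A-B-C-D-E-F), so the interval is some kind of seventh.
A major seventh would be 11 semitones, but G#4 to F#5 is 10 — one semitone narrower, making it a minor seventh.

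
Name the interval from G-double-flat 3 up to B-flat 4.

augmented tenth

G to B spans three letter names (G-A-B), plus an octave — that makes it a tenth of some quality.
A major tenth would be 16 semitones; Gbb3 to Bb4 is 17, one semitone wider, so the interval is augmented.
(Equivalently, a compound augmented third: an augmented third plus an octave.)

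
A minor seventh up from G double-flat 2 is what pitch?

F double-flat 3

The seventh takes the letter from G up to F.
A minor seventh spans 10 semitones, so from Gbb2 the target pitch is Fbb3.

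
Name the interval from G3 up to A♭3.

G to A spans two letter names (G-A): a second.
A major second would be 2 semitones, but G3 to Ab3 is 1 — one semitone narrower, making it a minor second.

minor second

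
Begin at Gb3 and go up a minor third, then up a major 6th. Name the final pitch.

Gb4

A minor third up from Gb3 is Bbb3.
A major sixth up from Bbb3 is Gb4.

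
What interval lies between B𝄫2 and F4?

B to F spans five letter names (B-C-D-E-F), plus an octave — that makes it a twelfth of some quality.
The perfect twelfth is 19 semitones; here we have 20, one semitone wider: augmented.
(Equivalently, a compound augmented fifth: an augmented fifth plus an octave.)

augmented twelfth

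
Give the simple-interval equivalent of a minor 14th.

Each octave removed subtracts seven from the number: 14 − 7 = 7.
So a minor fourteenth is an octave plus a minor seventh. The quality is unchanged.

m7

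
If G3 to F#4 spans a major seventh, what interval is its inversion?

m2

The rule of nine gives the new number: 9 − 7 = 2, so a seventh becomes a second.
Quality inverts too: major becomes minor. That makes the inversion a minor second.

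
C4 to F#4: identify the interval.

C to F spans four letter names (C-D-E-F), so the interval is some kind of fourth.
C4 to F#4 spans 6 semitones — one semitone wider than the perfect fourth (5) — giving an augmented fourth.

augmented 4th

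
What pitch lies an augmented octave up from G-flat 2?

G 3

The letter stays G (same as the start), shifted an octave up.
An augmented octave spans 13 semitones, so from Gb2 the target pitch is G3.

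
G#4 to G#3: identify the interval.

Descending from G#4 to G#3 is the same interval as ascending G#3 to G#4.
G to G is the same letter name, plus an octave: an octave.
Counting semitones, G#3→G#4 is 12, which is the perfect octave.

perfect 8th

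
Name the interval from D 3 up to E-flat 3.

D to E spans two letter names (D-E), so the interval is some kind of second.
D3 to Eb3 is 1 semitone, a half step short of the major second (2), so this is minor.

minor second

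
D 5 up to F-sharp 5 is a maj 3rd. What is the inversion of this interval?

minor sixth

Interval numbers invert to sum to nine: 3 + 6 = 9, so a third inverts to a sixth.
Quality inverts too: major becomes minor. That makes the inversion a minor sixth.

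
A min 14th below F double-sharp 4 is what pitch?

G double-sharp 2

The fourteenth's letter: F down seven letter names plus an octave → G.
A minor fourteenth is 22 semitones; 22 semitones down from F##4 gives G##2.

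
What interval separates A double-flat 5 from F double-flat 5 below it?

major 3rd

Descending from Abb5 to Fbb5 is the same interval as ascending Fbb5 to Abb5.
F to A spans three letter names (F-G-A) — that makes it a third of some quality.
Fbb5 to Abb5 is 4 semitones, matching the major third exactly, so the quality is major.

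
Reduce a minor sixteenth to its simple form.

Take out 2 octaves (14 from the number): 16 − 14 = 2.
That makes a minor sixteenth a compound minor second — 2 octaves plus a minor second.

minor 2nd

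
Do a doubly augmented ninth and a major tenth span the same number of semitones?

Yes

A doubly augmented ninth spans 16 semitones, and a major tenth also spans 16 semitones — they're enharmonic.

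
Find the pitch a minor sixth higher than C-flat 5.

A-double-flat 5

The sixth takes the letter from C up to A.
Moving 8 semitones up from Cb5 (the size of a minor sixth) reaches Abb5.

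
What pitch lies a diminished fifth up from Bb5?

Fb6

Counting five letter names up from B lands on F.
A diminished fifth is 6 semitones; 6 semitones up from Bb5 gives Fb6.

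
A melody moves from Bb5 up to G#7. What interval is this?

augmented 13th

B to G spans six letter names (B-C-D-E-F-G), plus an octave: a thirteenth.
The major thirteenth is 21 semitones; here we have 22, one semitone wider: augmented.
(Equivalently, a compound augmented sixth: an augmented sixth plus an octave.)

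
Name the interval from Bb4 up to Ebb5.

diminished fourth

B to E spans four letter names (B-C-D-E): a fourth.
A perfect fourth would be 5 semitones; Bb4 to Ebb5 is 4, one semitone narrower, so the interval is diminished.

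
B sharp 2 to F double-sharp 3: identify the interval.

perfect 5th

B to F spans five letter names (B-C-D-E-F) — that makes it a fifth of some quality.
B#2 to F##3 is 7 semitones, matching the perfect fifth exactly, so the quality is perfect.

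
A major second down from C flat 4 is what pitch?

B double-flat 3

The second takes the letter from C down to B.
A major second is 2 semitones; 2 semitones down from Cb4 gives Bbb3.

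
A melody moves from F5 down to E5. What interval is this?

Descending from F5 to E5 is the same interval as ascending E5 to F5.
E to F spans two letter names (E-F) — that makes it a second of some quality.
At 1 semitone, E5→F5 falls one short of a major second: minor.

minor second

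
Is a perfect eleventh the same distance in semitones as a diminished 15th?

No

A perfect eleventh spans 17 semitones; a diminished fifteenth spans 23 semitones. They differ by 6.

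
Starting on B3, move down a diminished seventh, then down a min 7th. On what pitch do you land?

D##2

Down a diminished seventh from B3: C##3 (9 semitones down).
A minor seventh down from C##3 is D##2.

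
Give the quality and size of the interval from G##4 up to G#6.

G to G is the same letter name, plus 2 octaves, so the interval is some kind of fifteenth.
G##4 to G#6 spans 23 semitones — one semitone narrower than the perfect fifteenth (24) — giving a diminished fifteenth.
(Equivalently, a compound diminished octave: a diminished octave plus an octave.)

d15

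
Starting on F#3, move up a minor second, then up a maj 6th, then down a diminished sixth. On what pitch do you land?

G##3

F#3 up a minor second → G3 (1 semitone).
A major sixth up from G3 is E4.
A diminished sixth down from E4 is G##3.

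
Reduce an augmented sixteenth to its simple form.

A2

Take out 2 octaves (14 from the number): 16 − 14 = 2.
Quality carries through unchanged, so the simple form is an augmented second.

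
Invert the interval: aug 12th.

First reduce the compound augmented twelfth to its simple form, an augmented fifth.
Inverted interval numbers add to nine, so a fifth pairs with a fourth (5 + 4 = 9).
And augmented becomes diminished under inversion, so we get a diminished fourth.

d4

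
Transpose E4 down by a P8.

E3

An octave keeps the letter name E, an octave down from E.
A perfect octave spans 12 semitones, so from E4 the target pitch is E3.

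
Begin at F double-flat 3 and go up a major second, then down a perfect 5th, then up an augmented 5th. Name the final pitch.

A major second up from Fbb3 is Gbb3.
Down a perfect fifth from Gbb3: Cbb3 (7 semitones down).
An augmented fifth up from Cbb3 is Gb3.

G flat 3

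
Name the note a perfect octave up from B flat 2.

B flat 3

An octave keeps the letter name B, an octave up from B.
A perfect octave is 12 semitones; 12 semitones up from Bb2 gives Bb3.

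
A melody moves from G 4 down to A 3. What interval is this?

Descending from G4 to A3 is the same interval as ascending A3 to G4.
A to G spans seven letter names (A-B-C-D-E-F-G), so the interval is some kind of seventh.
A major seventh would be 11 semitones, but A3 to G4 is 10 — one semitone narrower, making it a minor seventh.

minor 7th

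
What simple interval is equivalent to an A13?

augmented 6th

Subtracting seven from the interval number removes an octave: 13 − 7 = 6.
That makes an augmented thirteenth a compound augmented sixth — an octave plus an augmented sixth.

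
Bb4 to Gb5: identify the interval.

B to G spans six letter names (B-C-D-E-F-G), so the interval is some kind of sixth.
A major sixth would be 9 semitones, but Bb4 to Gb5 is 8 — one semitone narrower, making it a minor sixth.

m6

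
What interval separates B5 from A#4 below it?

minor ninth

Descending from B5 to A#4 is the same interval as ascending A#4 to B5.
A to B spans two letter names (A-B), plus an octave — that makes it a ninth of some quality.
A major ninth would be 14 semitones, but A#4 to B5 is 13 — one semitone narrower, making it a minor ninth.
(Equivalently, a compound minor second: a minor second plus an octave.)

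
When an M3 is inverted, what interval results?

The rule of nine gives the new number: 9 − 3 = 6, so a third becomes a sixth.
And major becomes minor under inversion, so we get a minor sixth.

minor sixth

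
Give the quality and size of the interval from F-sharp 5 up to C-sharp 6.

P5

F to C spans five letter names (F-G-A-B-C) — that makes it a fifth of some quality.
Counting semitones, F#5→C#6 is 7, which is the perfect fifth.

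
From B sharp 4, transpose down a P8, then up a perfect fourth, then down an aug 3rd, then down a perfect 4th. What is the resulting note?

B#4 down a perfect octave → B#3 (12 semitones).
Up a perfect fourth from B#3: E#4 (5 semitones up).
An augmented third down from E#4 is C4.
C4 down a perfect fourth → G3 (5 semitones).

G 3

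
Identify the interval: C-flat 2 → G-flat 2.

C to G spans five letter names (C-D-E-F-G), so the interval is some kind of fifth.
Cb2 to Gb2 is 7 semitones, matching the perfect fifth exactly, so the quality is perfect.

perfect fifth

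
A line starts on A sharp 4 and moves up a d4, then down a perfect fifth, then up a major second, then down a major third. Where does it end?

A#4 up a diminished fourth → D5 (4 semitones).
A perfect fifth down from D5 is G4.
G4 up a major second → A4 (2 semitones).
A4 down a major third → F4 (4 semitones).

F 4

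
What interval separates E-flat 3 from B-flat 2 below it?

P4

Descending from Eb3 to Bb2 is the same interval as ascending Bb2 to Eb3.
B to E spans four letter names (B-C-D-E) — that makes it a fourth of some quality.
Bb2 to Eb3 is 5 semitones, matching the perfect fourth exactly, so the quality is perfect.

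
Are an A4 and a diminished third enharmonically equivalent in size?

No

An augmented fourth is 6 semitones but a diminished third is 2 semitones — different sizes.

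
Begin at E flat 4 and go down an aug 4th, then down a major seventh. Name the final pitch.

An augmented fourth down from Eb4 is Bbb3.
Bbb3 down a major seventh → Cbb3 (11 semitones).

C double-flat 3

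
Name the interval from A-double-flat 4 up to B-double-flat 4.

A to B spans two letter names (A-B) — that makes it a second of some quality.
The major second spans 2 semitones, and Abb4 to Bbb4 is exactly 2 semitones — so this is a major second.

major 2nd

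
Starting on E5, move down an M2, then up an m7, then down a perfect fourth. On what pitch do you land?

G5

A major second down from E5 is D5.
D5 up a minor seventh → C6 (10 semitones).
Down a perfect fourth from C6: G5 (5 semitones down).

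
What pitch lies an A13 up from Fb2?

D4

Counting six letter names plus an octave up from F lands on D.
An augmented thirteenth spans 22 semitones, so from Fb2 the target pitch is D4.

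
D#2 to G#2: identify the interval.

D to G spans four letter names (D-E-F-G) — that makes it a fourth of some quality.
D#2 to G#2 is 5 semitones, matching the perfect fourth exactly, so the quality is perfect.

perfect fourth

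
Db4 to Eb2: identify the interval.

Descending from Db4 to Eb2 is the same interval as ascending Eb2 to Db4.
E to D spans seven letter names (E-F-G-A-B-C-D), plus an octave: a fourteenth.
A major fourteenth would be 23 semitones, but Eb2 to Db4 is 22 — one semitone narrower, making it a minor fourteenth.
(Equivalently, a compound minor seventh: a minor seventh plus an octave.)

minor fourteenth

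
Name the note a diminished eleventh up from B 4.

Counting four letter names plus an octave up from B lands on E.
A diminished eleventh spans 16 semitones, so from B4 the target pitch is Eb6.

E-flat 6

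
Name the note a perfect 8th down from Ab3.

The letter stays A (same as the start), shifted an octave down.
Moving 12 semitones down from Ab3 (the size of a perfect octave) reaches Ab2.

Ab2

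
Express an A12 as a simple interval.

augmented 5th

Each octave removed subtracts seven from the number: 12 − 7 = 5.
That makes an augmented twelfth a compound augmented fifth — an octave plus an augmented fifth.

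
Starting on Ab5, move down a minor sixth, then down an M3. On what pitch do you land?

Down a minor sixth from Ab5: C5 (8 semitones down).
C5 down a major third → Ab4 (4 semitones).

Ab4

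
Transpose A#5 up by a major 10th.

The tenth's letter: A up three letter names plus an octave → C.
Moving 16 semitones up from A#5 (the size of a major tenth) reaches C##7.

C##7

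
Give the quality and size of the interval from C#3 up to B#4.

C to B spans seven letter names (C-D-E-F-G-A-B), plus an octave: a fourteenth.
Counting semitones, C#3→B#4 is 23, which is the major fourteenth.
(Equivalently, a compound major seventh: a major seventh plus an octave.)

major 14th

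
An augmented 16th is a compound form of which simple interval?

Subtracting seven from the interval number removes an octave: 16 − 14 = 2.
So an augmented sixteenth is 2 octaves plus an augmented second. The quality is unchanged.

augmented second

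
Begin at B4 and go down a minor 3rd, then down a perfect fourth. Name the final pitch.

D#4

A minor third down from B4 is G#4.
G#4 down a perfect fourth → D#4 (5 semitones).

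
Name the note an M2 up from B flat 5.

Two letter names up from B: C.
A major second spans 2 semitones, so from Bb5 the target pitch is C6.

C 6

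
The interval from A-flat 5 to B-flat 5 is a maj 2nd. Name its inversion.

minor 7th

Interval numbers invert to sum to nine: 2 + 7 = 9, so a second inverts to a seventh.
Quality inverts too: major becomes minor. That makes the inversion a minor seventh.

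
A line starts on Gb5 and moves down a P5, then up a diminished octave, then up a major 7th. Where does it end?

Gb5 down a perfect fifth → Cb5 (7 semitones).
A diminished octave up from Cb5 is Cbb6.
A major seventh up from Cbb6 is Bbb6.

Bbb6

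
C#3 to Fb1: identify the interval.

Descending from C#3 to Fb1 is the same interval as ascending Fb1 to C#3.
F to C spans five letter names (F-G-A-B-C), plus an octave, so the interval is some kind of twelfth.
Fb1 to C#3 spans 21 semitones — two semitones wider than the perfect twelfth (19) — giving a doubly augmented twelfth.
(Equivalently, a compound doubly augmented fifth: a doubly augmented fifth plus an octave.)

doubly augmented 12th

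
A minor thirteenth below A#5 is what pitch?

Six letters down from A (plus an octave) reaches C.
A minor thirteenth is 20 semitones; 20 semitones down from A#5 gives C##4.

C##4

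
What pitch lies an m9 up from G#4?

A5

Counting two letter names plus an octave up from G lands on A.
A minor ninth spans 13 semitones, so from G#4 the target pitch is A5.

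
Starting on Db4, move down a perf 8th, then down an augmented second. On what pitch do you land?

Cbb3

A perfect octave down from Db4 is Db3.
Db3 down an augmented second → Cbb3 (3 semitones).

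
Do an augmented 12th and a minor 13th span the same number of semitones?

Yes

An augmented twelfth spans 20 semitones, and a minor thirteenth also spans 20 semitones — they're enharmonic.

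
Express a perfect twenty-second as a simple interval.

perfect octave

Each octave removed subtracts seven from the number: 22 − 14 = 8.
That makes a perfect twenty-second a compound perfect octave — 2 octaves plus a perfect octave.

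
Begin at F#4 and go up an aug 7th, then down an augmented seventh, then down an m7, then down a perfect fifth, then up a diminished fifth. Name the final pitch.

An augmented seventh up from F#4 is E##5.
An augmented seventh down from E##5 is F#4.
F#4 down a minor seventh → G#3 (10 semitones).
Down a perfect fifth from G#3: C#3 (7 semitones down).
Up a diminished fifth from C#3: G3 (6 semitones up).

G3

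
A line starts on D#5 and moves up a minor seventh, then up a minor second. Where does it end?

D6

Up a minor seventh from D#5: C#6 (10 semitones up).
Up a minor second from C#6: D6 (1 semitone up).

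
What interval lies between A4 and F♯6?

major thirteenth

A to F spans six letter names (A-B-C-D-E-F), plus an octave — that makes it a thirteenth of some quality.
The major thirteenth spans 21 semitones, and A4 to F#6 is exactly 21 semitones — so this is a major thirteenth.
(Equivalently, a compound major sixth: a major sixth plus an octave.)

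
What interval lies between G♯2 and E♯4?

major thirteenth

G to E spans six letter names (G-A-B-C-D-E), plus an octave: a thirteenth.
The major thirteenth spans 21 semitones, and G#2 to E#4 is exactly 21 semitones — so this is a major thirteenth.
(Equivalently, a compound major sixth: a major sixth plus an octave.)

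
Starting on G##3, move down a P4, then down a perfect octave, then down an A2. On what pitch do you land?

C#2

G##3 down a perfect fourth → D##3 (5 semitones).
Down a perfect octave from D##3: D##2 (12 semitones down).
D##2 down an augmented second → C#2 (3 semitones).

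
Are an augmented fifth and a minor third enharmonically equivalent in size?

An augmented fifth spans 8 semitones; a minor third spans 3 semitones. They differ by 5.

No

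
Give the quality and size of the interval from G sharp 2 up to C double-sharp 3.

G to C spans four letter names (G-A-B-C): a fourth.
G#2 to C##3 spans 6 semitones — one semitone wider than the perfect fourth (5) — giving an augmented fourth.

augmented fourth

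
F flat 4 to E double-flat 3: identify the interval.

Descending from Fb4 to Ebb3 is the same interval as ascending Ebb3 to Fb4.
E to F spans two letter names (E-F), plus an octave, so the interval is some kind of ninth.
The major ninth spans 14 semitones, and Ebb3 to Fb4 is exactly 14 semitones — so this is a major ninth.
(Equivalently, a compound major second: a major second plus an octave.)

major ninth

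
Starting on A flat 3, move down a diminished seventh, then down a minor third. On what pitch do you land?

G sharp 2

Down a diminished seventh from Ab3: B2 (9 semitones down).
Down a minor third from B2: G#2 (3 semitones down).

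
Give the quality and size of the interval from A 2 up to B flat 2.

A to B spans two letter names (A-B): a second.
At 1 semitone, A2→Bb2 falls one short of a major second: minor.

minor second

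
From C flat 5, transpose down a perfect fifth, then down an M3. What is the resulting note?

D double-flat 4

Down a perfect fifth from Cb5: Fb4 (7 semitones down).
A major third down from Fb4 is Dbb4.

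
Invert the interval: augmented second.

diminished 7th

Inverted interval numbers add to nine, so a second pairs with a seventh (2 + 7 = 9).
The quality also flips — augmented becomes diminished — giving a diminished seventh.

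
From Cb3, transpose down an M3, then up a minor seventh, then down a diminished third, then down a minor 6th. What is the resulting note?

G2

Down a major third from Cb3: Abb2 (4 semitones down).
Up a minor seventh from Abb2: Gbb3 (10 semitones up).
Gbb3 down a diminished third → Eb3 (2 semitones).
Eb3 down a minor sixth → G2 (8 semitones).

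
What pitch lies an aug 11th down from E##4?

B#2

The eleventh's letter: E down four letter names plus an octave → B.
An augmented eleventh is 18 semitones; 18 semitones down from E##4 gives B#2.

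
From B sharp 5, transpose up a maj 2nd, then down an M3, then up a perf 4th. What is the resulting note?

D sharp 6

Up a major second from B#5: C##6 (2 semitones up).
C##6 down a major third → A#5 (4 semitones).
Up a perfect fourth from A#5: D#6 (5 semitones up).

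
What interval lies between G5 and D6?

perfect 5th

G to D spans five letter names (G-A-B-C-D) — that makes it a fifth of some quality.
Counting semitones, G5→D6 is 7, which is the perfect fifth.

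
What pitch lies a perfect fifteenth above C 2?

For a fifteenth the letter name doesn't change: still C, two octaves up.
A perfect fifteenth spans 24 semitones, so from C2 the target pitch is C4.

C 4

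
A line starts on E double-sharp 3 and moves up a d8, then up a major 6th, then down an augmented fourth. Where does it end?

Up a diminished octave from E##3: E#4 (11 semitones up).
Up a major sixth from E#4: C##5 (9 semitones up).
An augmented fourth down from C##5 is G#4.

G sharp 4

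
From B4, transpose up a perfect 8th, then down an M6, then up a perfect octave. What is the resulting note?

D6

A perfect octave up from B4 is B5.
B5 down a major sixth → D5 (9 semitones).
A perfect octave up from D5 is D6.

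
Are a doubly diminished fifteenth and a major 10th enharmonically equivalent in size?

A doubly diminished fifteenth spans 22 semitones; a major tenth spans 16 semitones. They differ by 6.

No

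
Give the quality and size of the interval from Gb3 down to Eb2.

minor tenth

Descending from Gb3 to Eb2 is the same interval as ascending Eb2 to Gb3.
E to G spans three letter names (E-F-G), plus an octave — that makes it a tenth of some quality.
At 15 semitones, Eb2→Gb3 falls one short of a major tenth: minor.
(Equivalently, a compound minor third: a minor third plus an octave.)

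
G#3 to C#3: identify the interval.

perfect fifth

Descending from G#3 to C#3 is the same interval as ascending C#3 to G#3.
C to G spans five letter names (C-D-E-F-G) — that makes it a fifth of some quality.
Counting semitones, C#3→G#3 is 7, which is the perfect fifth.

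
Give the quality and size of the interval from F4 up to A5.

major tenth

F to A spans three letter names (F-G-A), plus an octave, so the interval is some kind of tenth.
F4 to A5 is 16 semitones, matching the major tenth exactly, so the quality is major.
(Equivalently, a compound major third: a major third plus an octave.)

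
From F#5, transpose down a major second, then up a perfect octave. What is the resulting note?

Down a major second from F#5: E5 (2 semitones down).
E5 up a perfect octave → E6 (12 semitones).

E6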